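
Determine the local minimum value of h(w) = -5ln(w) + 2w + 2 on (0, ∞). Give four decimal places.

2.4185

h'(w) = -5/w + 2 = 0 gives w = 5/2.
h''(w) = 5/w², which is positive for w > 0, so this is a local minimum.
h(5/2) = -5·ln(5/2) + 5 + 2 ≈ 2.4185.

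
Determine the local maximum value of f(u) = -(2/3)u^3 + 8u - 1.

29/3

Critical points: f'(u) = -2u^2 + 8 vanishes at u = -2, 2.
Since f''(u) = -4u, we get f''(-2) = 8 > 0 ⇒ local minimum; f''(2) = -8 < 0 ⇒ local maximum.
Thus f has its local maximum at u = 2, with value 29/3.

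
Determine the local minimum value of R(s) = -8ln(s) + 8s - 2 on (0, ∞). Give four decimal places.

6.0000

R'(s) = -8/s + 8 = 0 gives s = 1.
R''(s) = 8/s², which is positive for s > 0, so this is a local minimum.
R(1) = -8·ln(1) + 8 - 2 ≈ 6.0000.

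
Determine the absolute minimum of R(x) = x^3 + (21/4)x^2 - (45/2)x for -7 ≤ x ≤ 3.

R'(x) = 3x^2 + (21/2)x - 45/2, which vanishes at x = -5 and x = 3/2.
Evaluating at the critical points and endpoints: R(-7) = 287/4,  R(-5) = 475/4,  R(3/2) = -297/16,  R(3) = 27/4.
So the minimum is R(3/2) = -297/16.

-297/16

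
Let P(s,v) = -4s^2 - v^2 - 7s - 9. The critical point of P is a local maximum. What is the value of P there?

-95/16

∂P/∂s = -8s - 7 = 0 and ∂P/∂v = -2v = 0, so (s, v) = (-7/8, 0).
The Hessian has P_{ss} = -8, P_{vv} = -2, P_{sv} = 0, giving D = 16 > 0 with P_{ss} < 0, so the point is a local maximum.
P(-7/8, 0) = -95/16.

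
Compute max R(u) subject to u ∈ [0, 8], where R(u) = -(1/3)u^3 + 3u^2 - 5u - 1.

R'(u) = -u^2 + 6u - 5, which vanishes at u = 1 and u = 5.
Candidates: R(0) = -1,  R(1) = -10/3,  R(5) = 22/3,  R(8) = -59/3.
The maximum over the interval is 22/3, attained at u = 5.

22/3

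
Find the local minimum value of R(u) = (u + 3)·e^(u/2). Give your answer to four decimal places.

-0.1642

Differentiating with the product rule gives R'(u) = ((1/2)u + 5/2)·e^(u/2). Since e^(u/2) > 0, the only critical point is u = -5.
R''(-5) has the same sign as 1/2 > 0, so this is a local minimum.
R(-5) = (-2)·e^(-5/2) ≈ -0.1642.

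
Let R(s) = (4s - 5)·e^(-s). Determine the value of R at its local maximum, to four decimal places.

0.4216

By the product rule, R'(s) = (-4s + 9)·e^(-s). Since e^(-s) > 0, the only critical point is s = 9/4.
R''(9/4) has the same sign as -4 < 0, so this is a local maximum.
R(9/4) = (4)·e^(-9/4) ≈ 0.4216.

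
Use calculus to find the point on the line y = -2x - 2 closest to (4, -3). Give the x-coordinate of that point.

6/5

Minimize D(x)^2 = (x - 4)^2 + (-2x + 1)^2.
d/dx[D^2] = 2(x - 4) + 2·(-2)·(-2x + 1) = 0 ⇒ x = 6/5.
Then y = -22/5 and the distance is √(49/5) ≈ 3.1305.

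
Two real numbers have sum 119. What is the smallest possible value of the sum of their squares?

With a + b = 119, a^2 + b^2 = a^2 + (119 − a)^2.
The derivative 2a − 2(119 − a) = 4a − 238 vanishes at a = 119/2; second derivative 4 > 0, a minimum.
The minimum is 2·(119/2)^2 = 14161/2.

14161/2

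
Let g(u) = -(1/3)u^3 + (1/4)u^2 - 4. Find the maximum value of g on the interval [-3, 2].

Differentiating, g'(u) = -u^2 + (1/2)u; which vanishes at u = 0 and u = 1/2.
Compare values at every candidate in [-3, 2]: g(-3) = 29/4; g(0) = -4; g(1/2) = -191/48; g(2) = -17/3.
Hence the absolute maximum is 29/4 at u = -3.

29/4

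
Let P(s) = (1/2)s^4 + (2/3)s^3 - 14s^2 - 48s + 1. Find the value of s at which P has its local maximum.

Critical points: P'(s) = 2s^3 + 2s^2 - 28s - 48 vanishes at s = -3, -2, 4.
Second-derivative test with P''(s) = 6s^2 + 4s - 28: P''(-3) = 14 > 0 ⇒ local minimum; P''(-2) = -12 < 0 ⇒ local maximum; P''(4) = 84 > 0 ⇒ local minimum.
So the local maximum value is P(-2) = 131/3.

-2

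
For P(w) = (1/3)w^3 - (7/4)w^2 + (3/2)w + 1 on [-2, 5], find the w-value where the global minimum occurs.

Differentiating, P'(w) = w^2 - (7/2)w + 3/2; which vanishes at w = 1/2 and w = 3.
Evaluating at the critical points and endpoints: P(-2) = -35/3,  P(1/2) = 65/48,  P(3) = -5/4,  P(5) = 77/12.
The minimum over the interval is -35/3, attained at w = -2.

-2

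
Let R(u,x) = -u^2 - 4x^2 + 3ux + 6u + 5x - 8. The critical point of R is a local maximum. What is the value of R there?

∂R/∂u = -2u + 3x + 6 = 0 and ∂R/∂x = 3u - 8x + 5 = 0, so (u, x) = (9, 4).
The Hessian has R_{uu} = -2, R_{xx} = -8, R_{ux} = 3, giving D = 7 > 0 with R_{uu} < 0, so the point is a local maximum.
R(9, 4) = 29.

29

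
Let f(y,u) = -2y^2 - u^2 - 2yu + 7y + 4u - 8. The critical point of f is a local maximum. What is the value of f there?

-7/4

∂f/∂y = -4y - 2u + 7 = 0 and ∂f/∂u = -2y - 2u + 4 = 0, so (y, u) = (3/2, 1/2).
The Hessian has f_{yy} = -4, f_{uu} = -2, f_{yu} = -2, giving D = 4 > 0 with f_{yy} < 0, so the point is a local maximum.
f(3/2, 1/2) = -7/4.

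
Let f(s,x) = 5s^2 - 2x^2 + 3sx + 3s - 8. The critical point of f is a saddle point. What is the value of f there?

-410/49

∂f/∂s = 10s + 3x + 3 = 0 and ∂f/∂x = 3s - 4x = 0, so (s, x) = (-12/49, -9/49).
The Hessian has f_{ss} = 10, f_{xx} = -4, f_{sx} = 3, giving D = -49 < 0, so the point is a saddle point.
f(-12/49, -9/49) = -410/49.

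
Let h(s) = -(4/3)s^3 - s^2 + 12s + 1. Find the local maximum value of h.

h'(s) = -4s^2 - 2s + 12 = 0 at s = -2, 3/2.
Second-derivative test with h''(s) = -8s - 2: h''(-2) = 14 > 0 ⇒ local minimum; h''(3/2) = -14 < 0 ⇒ local maximum.
So the local maximum value is h(3/2) = 49/4.

49/4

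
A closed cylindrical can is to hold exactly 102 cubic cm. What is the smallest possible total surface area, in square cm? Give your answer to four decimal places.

120.8504

With radius r and height h, πr²h = 102 so h = 102/(πr²), and S(r) = 2πr² + 2πrh = 2πr² + 2·102/r.
S'(r) = 4πr − 2·102/r² = 0 ⇒ r³ = 102/(2π), so r ≈ 2.5321 and h = 2r ≈ 5.0641.
S''(r) = 4π + 4·102/r³ > 0, so this is the minimum; S ≈ 120.8504.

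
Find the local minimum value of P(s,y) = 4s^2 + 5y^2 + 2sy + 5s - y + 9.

∂P/∂s = 8s + 2y + 5 = 0 and ∂P/∂y = 2s + 10y - 1 = 0, so (s, y) = (-13/19, 9/38).
The Hessian has P_{ss} = 8, P_{yy} = 10, P_{sy} = 2, giving D = 76 > 0 with P_{ss} > 0, so the point is a local minimum.
P(-13/19, 9/38) = 545/76.

545/76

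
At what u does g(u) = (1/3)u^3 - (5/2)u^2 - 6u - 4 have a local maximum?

g'(u) = u^2 - 5u - 6 = 0 at u = -1, 6.
Since g''(u) = 2u - 5, we get g''(-1) = -7 < 0 ⇒ local maximum; g''(6) = 7 > 0 ⇒ local minimum.
The local maximum is g(-1) = -5/6.

-1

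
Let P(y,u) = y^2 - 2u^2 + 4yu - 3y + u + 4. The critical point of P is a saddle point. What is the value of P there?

∂P/∂y = 2y + 4u - 3 = 0 and ∂P/∂u = 4y - 4u + 1 = 0, so (y, u) = (1/3, 7/12).
The Hessian has P_{yy} = 2, P_{uu} = -4, P_{yu} = 4, giving D = -24 < 0, so the point is a saddle point.
P(1/3, 7/12) = 91/24.

91/24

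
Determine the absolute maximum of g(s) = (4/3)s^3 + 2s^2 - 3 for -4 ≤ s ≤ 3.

51

g'(s) = 4s^2 + 4s, which vanishes at s = -1 and s = 0.
Evaluating at the critical points and endpoints: g(-4) = -169/3; g(-1) = -7/3; g(0) = -3; g(3) = 51.
Hence the absolute maximum is 51 at s = 3.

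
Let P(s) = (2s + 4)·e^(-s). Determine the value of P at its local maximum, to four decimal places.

5.4366

By the product rule, P'(s) = (-2s - 2)·e^(-s). Since e^(-s) > 0, the only critical point is s = -1.
P''(-1) has the same sign as -2 < 0, so this is a local maximum.
P(-1) = (2)·e^(1) ≈ 5.4366.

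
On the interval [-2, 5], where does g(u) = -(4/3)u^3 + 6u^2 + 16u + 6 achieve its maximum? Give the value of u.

4

The derivative is -4u^2 + 12u + 16, which vanishes at u = -1 and u = 4.
Candidates: g(-2) = 26/3,  g(-1) = -8/3,  g(4) = 242/3,  g(5) = 208/3.
The maximum over the interval is 242/3, attained at u = 4.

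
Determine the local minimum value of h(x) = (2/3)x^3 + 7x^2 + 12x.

Critical points: h'(x) = 2x^2 + 14x + 12 vanishes at x = -6, -1.
Since h''(x) = 4x + 14, we get h''(-6) = -10 < 0 ⇒ local maximum; h''(-1) = 10 > 0 ⇒ local minimum.
Thus h has its local minimum at x = -1, with value -17/3.

-17/3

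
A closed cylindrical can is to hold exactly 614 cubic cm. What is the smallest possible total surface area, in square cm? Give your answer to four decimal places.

With radius r and height h, πr²h = 614 so h = 614/(πr²), and S(r) = 2πr² + 2πrh = 2πr² + 2·614/r.
S'(r) = 4πr − 2·614/r² = 0 ⇒ r³ = 614/(2π), so r ≈ 4.6061 and h = 2r ≈ 9.2121.
S''(r) = 4π + 4·614/r³ > 0, so this is the minimum; S ≈ 399.9080.

399.9080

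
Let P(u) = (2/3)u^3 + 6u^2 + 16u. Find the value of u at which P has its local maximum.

-4

P'(u) = 2u^2 + 12u + 16 = 0 at u = -4, -2.
Second-derivative test with P''(u) = 4u + 12: P''(-4) = -4 < 0 ⇒ local maximum; P''(-2) = 4 > 0 ⇒ local minimum.
Thus P has its local maximum at u = -4, with value -32/3.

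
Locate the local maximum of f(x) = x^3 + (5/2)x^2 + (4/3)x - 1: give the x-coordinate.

f'(x) = 3x^2 + 5x + 4/3 = 0 at x = -4/3, -1/3.
Second-derivative test with f''(x) = 6x + 5: f''(-4/3) = -3 < 0 ⇒ local maximum; f''(-1/3) = 3 > 0 ⇒ local minimum.
Thus f has its local maximum at x = -4/3, with value -19/27.

-4/3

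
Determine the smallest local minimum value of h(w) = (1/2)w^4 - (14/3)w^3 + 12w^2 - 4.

-4

h'(w) = 2w^3 - 14w^2 + 24w = 0 at w = 0, 3, 4.
h''(w) = 6w^2 - 28w + 24. h''(0) = 24 > 0 ⇒ local minimum; h''(3) = -6 < 0 ⇒ local maximum; h''(4) = 8 > 0 ⇒ local minimum.
Thus h has its smallest local minimum at w = 0, with value -4.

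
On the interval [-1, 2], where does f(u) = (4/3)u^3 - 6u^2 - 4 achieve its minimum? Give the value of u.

f'(u) = 4u^2 - 12u, whose only zero in [-1, 2] is u = 0.
Evaluating at the critical points and endpoints: f(-1) = -34/3,  f(0) = -4,  f(2) = -52/3.
So the minimum is f(2) = -52/3.

2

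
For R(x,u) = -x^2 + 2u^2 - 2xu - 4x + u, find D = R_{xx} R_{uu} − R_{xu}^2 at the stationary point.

∂R/∂x = -2x - 2u - 4 = 0 and ∂R/∂u = -2x + 4u + 1 = 0, so (x, u) = (-7/6, -5/6).
The Hessian has R_{xx} = -2, R_{uu} = 4, R_{xu} = -2, giving D = -12 < 0, so the point is a saddle point.
D = (-2)·(4) − (-2)^2 = -12.

-12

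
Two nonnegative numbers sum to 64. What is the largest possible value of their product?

1024

With x + y = 64, the product is P(x) = x(64 − x).
P'(x) = 64 − 2x = 0 gives x = 32; P'' = −2 < 0, so this is the maximum.
P = 32·32 = 1024.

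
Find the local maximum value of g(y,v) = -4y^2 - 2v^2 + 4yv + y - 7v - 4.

∂g/∂y = -8y + 4v + 1 = 0 and ∂g/∂v = 4y - 4v - 7 = 0, so (y, v) = (-3/2, -13/4).
The Hessian has g_{yy} = -8, g_{vv} = -4, g_{yv} = 4, giving D = 16 > 0 with g_{yy} < 0, so the point is a local maximum.
g(-3/2, -13/4) = 53/8.

53/8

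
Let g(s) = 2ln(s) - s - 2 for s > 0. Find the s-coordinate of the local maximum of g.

g'(s) = 2/s − 1 = 0 gives s = 2.
g''(s) = -2/s², which is negative for s > 0, so this is a local maximum.
g(2) = 2·ln(2) - 2 - 2 ≈ -2.6137.

2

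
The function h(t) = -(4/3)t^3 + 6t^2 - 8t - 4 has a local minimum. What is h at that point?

-22/3

h'(t) = -4t^2 + 12t - 8. Setting h'(t) = 0 gives t ∈ {1, 2}.
h''(t) = -8t + 12. h''(1) = 4 > 0 ⇒ local minimum; h''(2) = -4 < 0 ⇒ local maximum.
The local minimum is h(1) = -22/3.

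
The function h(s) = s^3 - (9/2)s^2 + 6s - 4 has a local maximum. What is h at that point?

Critical points: h'(s) = 3s^2 - 9s + 6 vanishes at s = 1, 2.
Second-derivative test with h''(s) = 6s - 9: h''(1) = -3 < 0 ⇒ local maximum; h''(2) = 3 > 0 ⇒ local minimum.
The local maximum is h(1) = -3/2.

-3/2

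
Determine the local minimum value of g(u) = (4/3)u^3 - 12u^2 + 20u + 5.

-85/3

Critical points: g'(u) = 4u^2 - 24u + 20 vanishes at u = 1, 5.
Since g''(u) = 8u - 24, we get g''(1) = -16 < 0 ⇒ local maximum; g''(5) = 16 > 0 ⇒ local minimum.
So the local minimum value is g(5) = -85/3.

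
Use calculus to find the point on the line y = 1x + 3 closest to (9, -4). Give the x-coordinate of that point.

Minimize D(x)^2 = (x - 9)^2 + (x + 7)^2.
d/dx[D^2] = 2(x - 9) + 2·1·(x + 7) = 0 ⇒ x = 1.
Then y = 4 and the distance is √(128) ≈ 11.3137.

1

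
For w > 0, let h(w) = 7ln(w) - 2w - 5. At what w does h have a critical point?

7/2

h'(w) = 7/w − 2 = 0 gives w = 7/2.
h''(w) = -7/w², which is negative for w > 0, so this is a local maximum.
h(7/2) = 7·ln(7/2) - 7 - 5 ≈ -3.2307.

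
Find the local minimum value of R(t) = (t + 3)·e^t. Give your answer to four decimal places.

By the product rule, R'(t) = (t + 4)·e^t. Since e^t > 0, the only critical point is t = -4.
R''(-4) has the same sign as 1 > 0, so this is a local minimum.
R(-4) = (-1)·e^(-4) ≈ -0.0183.

-0.0183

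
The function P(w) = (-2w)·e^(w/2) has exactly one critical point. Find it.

-2

Differentiating with the product rule gives P'(w) = (-w - 2)·e^(w/2). Since e^(w/2) > 0, the only critical point is w = -2.
P''(-2) has the same sign as -1 < 0, so this is a local maximum.
P(-2) = (4)·e^(-1) ≈ 1.4715.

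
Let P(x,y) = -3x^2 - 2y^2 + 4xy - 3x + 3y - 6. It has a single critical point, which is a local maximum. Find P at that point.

∂P/∂x = -6x + 4y - 3 = 0 and ∂P/∂y = 4x - 4y + 3 = 0, so (x, y) = (0, 3/4).
The Hessian has P_{xx} = -6, P_{yy} = -4, P_{xy} = 4, giving D = 8 > 0 with P_{xx} < 0, so the point is a local maximum.
P(0, 3/4) = -39/8.

-39/8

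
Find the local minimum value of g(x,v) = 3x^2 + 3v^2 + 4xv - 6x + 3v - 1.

∂g/∂x = 6x + 4v - 6 = 0 and ∂g/∂v = 4x + 6v + 3 = 0, so (x, v) = (12/5, -21/10).
The Hessian has g_{xx} = 6, g_{vv} = 6, g_{xv} = 4, giving D = 20 > 0 with g_{xx} > 0, so the point is a local minimum.
g(12/5, -21/10) = -227/20.

-227/20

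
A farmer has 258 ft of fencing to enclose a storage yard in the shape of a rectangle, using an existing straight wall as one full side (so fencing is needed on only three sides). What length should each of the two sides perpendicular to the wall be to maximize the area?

129/2

Let the sides perpendicular to the wall have length x and the parallel side y, so 2x + y = 258 and the area is A = xy = x(258 − 2x).
A'(x) = 258 − 4x = 0 gives x = 129/2, and A''(x) = −4 < 0 confirms a maximum.
Then y = 258 − 2·129/2 = 129 and A = 16641/2.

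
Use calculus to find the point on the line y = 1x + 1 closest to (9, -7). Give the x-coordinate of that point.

Minimize D(x)^2 = (x - 9)^2 + (x + 8)^2.
d/dx[D^2] = 2(x - 9) + 2·1·(x + 8) = 0 ⇒ x = 1/2.
Then y = 3/2 and the distance is √(289/2) ≈ 12.0208.

1/2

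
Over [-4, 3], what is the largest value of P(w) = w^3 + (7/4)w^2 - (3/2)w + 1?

157/4

P'(w) = 3w^2 + (7/2)w - 3/2, which vanishes at w = -3/2 and w = 1/3.
Compare values at every candidate in [-4, 3]: P(-4) = -29; P(-3/2) = 61/16; P(1/3) = 79/108; P(3) = 157/4.
So the maximum is P(3) = 157/4.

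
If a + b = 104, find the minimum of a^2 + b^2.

5408

With a + b = 104, a^2 + b^2 = a^2 + (104 − a)^2.
The derivative 2a − 2(104 − a) = 4a − 208 vanishes at a = 52; second derivative 4 > 0, a minimum.
The minimum is 2·(52)^2 = 5408.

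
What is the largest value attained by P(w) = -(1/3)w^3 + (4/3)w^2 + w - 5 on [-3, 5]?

13

P'(w) = -w^2 + (8/3)w + 1, which vanishes at w = -1/3 and w = 3.
Evaluating at the critical points and endpoints: P(-3) = 13,  P(-1/3) = -419/81,  P(3) = 1,  P(5) = -25/3.
The maximum over the interval is 13, attained at w = -3.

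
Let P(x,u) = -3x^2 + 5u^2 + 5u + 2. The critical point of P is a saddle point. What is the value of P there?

3/4

∂P/∂x = -6x = 0 and ∂P/∂u = 10u + 5 = 0, so (x, u) = (0, -1/2).
The Hessian has P_{xx} = -6, P_{uu} = 10, P_{xu} = 0, giving D = -60 < 0, so the point is a saddle point.
P(0, -1/2) = 3/4.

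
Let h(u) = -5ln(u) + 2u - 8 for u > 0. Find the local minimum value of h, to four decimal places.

-7.5815

h'(u) = -5/u + 2 = 0 gives u = 5/2.
h''(u) = 5/u², which is positive for u > 0, so this is a local minimum.
h(5/2) = -5·ln(5/2) + 5 - 8 ≈ -7.5815.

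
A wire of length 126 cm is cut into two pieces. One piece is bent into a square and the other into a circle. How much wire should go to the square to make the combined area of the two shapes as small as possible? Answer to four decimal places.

70.5725

Let x be the length used for the square. Square side x/4; circle radius (126−x)/(2π).
A(x) = (x/4)² + π·((126−x)/(2π))² = x²/16 + (126−x)²/(4π) for 0 ≤ x ≤ 126. A'(x) = x/8 − (126−x)/(2π) = 0 gives x = 4·126/(π+4) ≈ 70.5725.
A'' = 1/8 + 1/(2π) > 0, so this gives the minimum combined area; x ≈ 70.5725 cm to the square.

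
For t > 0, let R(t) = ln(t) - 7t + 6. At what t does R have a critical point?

R'(t) = 1/t − 7 = 0 gives t = 1/7.
R''(t) = -1/t², which is negative for t > 0, so this is a local maximum.
R(1/7) = 1·ln(1/7) - 1 + 6 ≈ 3.0541.

1/7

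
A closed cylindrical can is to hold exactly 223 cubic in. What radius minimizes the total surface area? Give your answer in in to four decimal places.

3.2863

With radius r and height h, πr²h = 223 so h = 223/(πr²), and S(r) = 2πr² + 2πrh = 2πr² + 2·223/r.
S'(r) = 4πr − 2·223/r² = 0 ⇒ r³ = 223/(2π), so r ≈ 3.2863 and h = 2r ≈ 6.5726.
S''(r) = 4π + 4·223/r³ > 0, so this is the minimum; S ≈ 203.5719.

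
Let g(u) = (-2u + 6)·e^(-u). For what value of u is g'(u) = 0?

4

Differentiating with the product rule gives g'(u) = (2u - 8)·e^(-u). Since e^(-u) > 0, the only critical point is u = 4.
g''(4) has the same sign as 2 > 0, so this is a local minimum.
g(4) = (-2)·e^(-4) ≈ -0.0366.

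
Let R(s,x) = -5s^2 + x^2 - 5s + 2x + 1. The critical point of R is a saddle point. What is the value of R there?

∂R/∂s = -10s - 5 = 0 and ∂R/∂x = 2x + 2 = 0, so (s, x) = (-1/2, -1).
The Hessian has R_{ss} = -10, R_{xx} = 2, R_{sx} = 0, giving D = -20 < 0, so the point is a saddle point.
R(-1/2, -1) = 5/4.

5/4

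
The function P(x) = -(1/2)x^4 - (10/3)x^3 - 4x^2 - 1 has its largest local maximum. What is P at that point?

P'(x) = -2x^3 - 10x^2 - 8x. Setting P'(x) = 0 gives x ∈ {-4, -1, 0}.
Second-derivative test with P''(x) = -6x^2 - 20x - 8: P''(-4) = -24 < 0 ⇒ local maximum; P''(-1) = 6 > 0 ⇒ local minimum; P''(0) = -8 < 0 ⇒ local maximum.
The largest local maximum is P(-4) = 61/3.

61/3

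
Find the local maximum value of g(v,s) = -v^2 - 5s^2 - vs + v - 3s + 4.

93/19

∂g/∂v = -2v - s + 1 = 0 and ∂g/∂s = -v - 10s - 3 = 0, so (v, s) = (13/19, -7/19).
The Hessian has g_{vv} = -2, g_{ss} = -10, g_{vs} = -1, giving D = 19 > 0 with g_{vv} < 0, so the point is a local maximum.
g(13/19, -7/19) = 93/19.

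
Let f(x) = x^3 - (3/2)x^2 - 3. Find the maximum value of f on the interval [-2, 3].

21/2

f'(x) = 3x^2 - 3x, which vanishes at x = 0 and x = 1.
Candidates: f(-2) = -17,  f(0) = -3,  f(1) = -7/2,  f(3) = 21/2.
The maximum over the interval is 21/2, attained at x = 3.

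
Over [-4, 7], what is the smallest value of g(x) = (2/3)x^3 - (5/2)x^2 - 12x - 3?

The derivative is 2x^2 - 5x - 12, which vanishes at x = -3/2 and x = 4.
Compare values at every candidate in [-4, 7]: g(-4) = -113/3; g(-3/2) = 57/8; g(4) = -145/3; g(7) = 115/6.
The minimum over the interval is -145/3, attained at x = 4.

-145/3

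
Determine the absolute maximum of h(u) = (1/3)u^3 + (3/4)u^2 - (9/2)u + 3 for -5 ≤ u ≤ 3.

57/4

The derivative is u^2 + (3/2)u - 9/2, which vanishes at u = -3 and u = 3/2.
Candidates: h(-5) = 31/12,  h(-3) = 57/4,  h(3/2) = -15/16,  h(3) = 21/4.
The maximum over the interval is 57/4, attained at u = -3.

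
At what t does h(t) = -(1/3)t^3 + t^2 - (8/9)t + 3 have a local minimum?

2/3

h'(t) = -t^2 + 2t - 8/9 = 0 at t = 2/3, 4/3.
Since h''(t) = -2t + 2, we get h''(2/3) = 2/3 > 0 ⇒ local minimum; h''(4/3) = -2/3 < 0 ⇒ local maximum.
Thus h has its local minimum at t = 2/3, with value 223/81.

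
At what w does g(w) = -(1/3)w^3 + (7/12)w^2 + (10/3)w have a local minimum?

g'(w) = -w^2 + (7/6)w + 10/3 = 0 at w = -4/3, 5/2.
Second-derivative test with g''(w) = -2w + 7/6: g''(-4/3) = 23/6 > 0 ⇒ local minimum; g''(5/2) = -23/6 < 0 ⇒ local maximum.
The local minimum is g(-4/3) = -212/81.

-4/3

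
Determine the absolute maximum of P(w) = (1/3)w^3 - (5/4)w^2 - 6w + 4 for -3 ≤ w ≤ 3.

Differentiating, P'(w) = w^2 - (5/2)w - 6; whose only zero in [-3, 3] is w = -3/2.
Evaluating at the critical points and endpoints: P(-3) = 7/4, P(-3/2) = 145/16, P(3) = -65/4.
So the maximum is P(-3/2) = 145/16.

145/16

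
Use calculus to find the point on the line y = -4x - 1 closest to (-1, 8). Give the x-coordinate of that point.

-37/17

Minimize D(x)^2 = (x + 1)^2 + (-4x - 9)^2.
d/dx[D^2] = 2(x + 1) + 2·(-4)·(-4x - 9) = 0 ⇒ x = -37/17.
Then y = 131/17 and the distance is √(25/17) ≈ 1.2127.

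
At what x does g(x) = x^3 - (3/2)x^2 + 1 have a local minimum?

1

g'(x) = 3x^2 - 3x. Setting g'(x) = 0 gives x ∈ {0, 1}.
g''(x) = 6x - 3. g''(0) = -3 < 0 ⇒ local maximum; g''(1) = 3 > 0 ⇒ local minimum.
The local minimum is g(1) = 1/2.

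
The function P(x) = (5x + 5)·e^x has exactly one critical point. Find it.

By the product rule, P'(x) = (5x + 10)·e^x. Since e^x > 0, the only critical point is x = -2.
P''(-2) has the same sign as 5 > 0, so this is a local minimum.
P(-2) = (-5)·e^(-2) ≈ -0.6767.

-2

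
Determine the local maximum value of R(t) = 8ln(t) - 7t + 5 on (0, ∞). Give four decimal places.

R'(t) = 8/t − 7 = 0 gives t = 8/7.
R''(t) = -8/t², which is negative for t > 0, so this is a local maximum.
R(8/7) = 8·ln(8/7) - 8 + 5 ≈ -1.9317.

-1.9317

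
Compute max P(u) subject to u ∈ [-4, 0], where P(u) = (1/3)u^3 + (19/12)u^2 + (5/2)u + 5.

5

P'(u) = u^2 + (19/6)u + 5/2, which vanishes at u = -5/3 and u = -3/2.
Compare values at every candidate in [-4, 0]: P(-4) = -1, P(-5/3) = 1195/324, P(-3/2) = 59/16, P(0) = 5.
The maximum over the interval is 5, attained at u = 0.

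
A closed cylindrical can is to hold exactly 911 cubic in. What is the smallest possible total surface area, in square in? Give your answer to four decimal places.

With radius r and height h, πr²h = 911 so h = 911/(πr²), and S(r) = 2πr² + 2πrh = 2πr² + 2·911/r.
S'(r) = 4πr − 2·911/r² = 0 ⇒ r³ = 911/(2π), so r ≈ 5.2535 and h = 2r ≈ 10.5069.
S''(r) = 4π + 4·911/r³ > 0, so this is the minimum; S ≈ 520.2277.

520.2277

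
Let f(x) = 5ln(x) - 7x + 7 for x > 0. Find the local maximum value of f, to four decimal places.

f'(x) = 5/x − 7 = 0 gives x = 5/7.
f''(x) = -5/x², which is negative for x > 0, so this is a local maximum.
f(5/7) = 5·ln(5/7) - 5 + 7 ≈ 0.3176.

0.3176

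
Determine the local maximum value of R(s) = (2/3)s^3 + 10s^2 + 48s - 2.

-74

R'(s) = 2s^2 + 20s + 48. Setting R'(s) = 0 gives s ∈ {-6, -4}.
Second-derivative test with R''(s) = 4s + 20: R''(-6) = -4 < 0 ⇒ local maximum; R''(-4) = 4 > 0 ⇒ local minimum.
Thus R has its local maximum at s = -6, with value -74.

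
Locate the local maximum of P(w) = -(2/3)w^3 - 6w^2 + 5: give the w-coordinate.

0

P'(w) = -2w^2 - 12w = 0 at w = -6, 0.
P''(w) = -4w - 12. P''(-6) = 12 > 0 ⇒ local minimum; P''(0) = -12 < 0 ⇒ local maximum.
So the local maximum value is P(0) = 5.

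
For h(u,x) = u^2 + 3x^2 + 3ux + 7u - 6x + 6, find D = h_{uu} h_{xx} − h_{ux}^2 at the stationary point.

∂h/∂u = 2u + 3x + 7 = 0 and ∂h/∂x = 3u + 6x - 6 = 0, so (u, x) = (-20, 11).
The Hessian has h_{uu} = 2, h_{xx} = 6, h_{ux} = 3, giving D = 3 > 0 with h_{uu} > 0, so the point is a local minimum.
D = (2)·(6) − (3)^2 = 3.

3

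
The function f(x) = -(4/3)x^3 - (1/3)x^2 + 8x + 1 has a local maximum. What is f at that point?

641/81

f'(x) = -4x^2 - (2/3)x + 8 = 0 at x = -3/2, 4/3.
Since f''(x) = -8x - 2/3, we get f''(-3/2) = 34/3 > 0 ⇒ local minimum; f''(4/3) = -34/3 < 0 ⇒ local maximum.
So the local maximum value is f(4/3) = 641/81.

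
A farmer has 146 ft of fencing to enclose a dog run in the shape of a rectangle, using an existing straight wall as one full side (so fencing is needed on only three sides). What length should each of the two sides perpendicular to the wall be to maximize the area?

73/2

Let the sides perpendicular to the wall have length x and the parallel side y, so 2x + y = 146 and the area is A = xy = x(146 − 2x).
A'(x) = 146 − 4x = 0 gives x = 73/2, and A''(x) = −4 < 0 confirms a maximum.
Then y = 146 − 2·73/2 = 73 and A = 5329/2.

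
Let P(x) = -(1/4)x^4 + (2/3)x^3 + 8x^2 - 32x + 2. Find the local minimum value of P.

P'(x) = -x^3 + 2x^2 + 16x - 32. Setting P'(x) = 0 gives x ∈ {-4, 2, 4}.
Since P''(x) = -3x^2 + 4x + 16, we get P''(-4) = -48 < 0 ⇒ local maximum; P''(2) = 12 > 0 ⇒ local minimum; P''(4) = -16 < 0 ⇒ local maximum.
Thus P has its local minimum at x = 2, with value -86/3.

-86/3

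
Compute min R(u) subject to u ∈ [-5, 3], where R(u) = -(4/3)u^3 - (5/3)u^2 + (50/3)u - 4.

R'(u) = -4u^2 - (10/3)u + 50/3, which vanishes at u = -5/2 and u = 5/3.
Candidates: R(-5) = 113/3; R(-5/2) = -141/4; R(5/3) = 1051/81; R(3) = -5.
So the minimum is R(-5/2) = -141/4.

-141/4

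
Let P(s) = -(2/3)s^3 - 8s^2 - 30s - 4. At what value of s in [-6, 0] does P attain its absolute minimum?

P'(s) = -2s^2 - 16s - 30, which vanishes at s = -5 and s = -3.
Compare values at every candidate in [-6, 0]: P(-6) = 32, P(-5) = 88/3, P(-3) = 32, P(0) = -4.
So the minimum is P(0) = -4.

0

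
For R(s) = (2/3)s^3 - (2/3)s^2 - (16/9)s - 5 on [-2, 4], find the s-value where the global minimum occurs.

The derivative is 2s^2 - (4/3)s - 16/9, which vanishes at s = -2/3 and s = 4/3.
Evaluating at the critical points and endpoints: R(-2) = -85/9; R(-2/3) = -349/81; R(4/3) = -565/81; R(4) = 179/9.
Hence the absolute minimum is -85/9 at s = -2.

-2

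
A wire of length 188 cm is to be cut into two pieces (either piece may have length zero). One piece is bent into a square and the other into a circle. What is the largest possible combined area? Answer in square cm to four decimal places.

2812.5862

Let x be the length used for the square. Square side x/4; circle radius (188−x)/(2π).
A(x) = (x/4)² + π·((188−x)/(2π))² = x²/16 + (188−x)²/(4π) for 0 ≤ x ≤ 188. A'(x) = x/8 − (188−x)/(2π) = 0 gives x = 4·188/(π+4) ≈ 105.2986.
A'' > 0, so the interior critical point is a minimum; the maximum is at an endpoint. A(0) = 2812.5862 and A(188) = 2209.0000, so the largest area is 2812.5862.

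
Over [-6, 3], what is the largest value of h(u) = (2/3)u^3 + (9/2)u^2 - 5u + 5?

355/6

Differentiating, h'(u) = 2u^2 + 9u - 5; which vanishes at u = -5 and u = 1/2.
Candidates: h(-6) = 53, h(-5) = 355/6, h(1/2) = 89/24, h(3) = 97/2.
So the maximum is h(-5) = 355/6.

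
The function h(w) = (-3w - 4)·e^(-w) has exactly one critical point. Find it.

-1/3

Differentiating with the product rule gives h'(w) = (3w + 1)·e^(-w). Since e^(-w) > 0, the only critical point is w = -1/3.
h''(-1/3) has the same sign as 3 > 0, so this is a local minimum.
h(-1/3) = (-3)·e^(1/3) ≈ -4.1868.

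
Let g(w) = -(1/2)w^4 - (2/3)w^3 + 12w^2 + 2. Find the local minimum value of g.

2

g'(w) = -2w^3 - 2w^2 + 24w = 0 at w = -4, 0, 3.
g''(w) = -6w^2 - 4w + 24. g''(-4) = -56 < 0 ⇒ local maximum; g''(0) = 24 > 0 ⇒ local minimum; g''(3) = -42 < 0 ⇒ local maximum.
The local minimum is g(0) = 2.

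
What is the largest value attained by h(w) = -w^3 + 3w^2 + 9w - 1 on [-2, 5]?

Differentiating, h'(w) = -3w^2 + 6w + 9; which vanishes at w = -1 and w = 3.
Evaluating at the critical points and endpoints: h(-2) = 1; h(-1) = -6; h(3) = 26; h(5) = -6.
So the maximum is h(3) = 26.

26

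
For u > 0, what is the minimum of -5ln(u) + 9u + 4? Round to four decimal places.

g'(u) = -5/u + 9 = 0 gives u = 5/9.
g''(u) = 5/u², which is positive for u > 0, so this is a local minimum.
g(5/9) = -5·ln(5/9) + 5 + 4 ≈ 11.9389.

11.9389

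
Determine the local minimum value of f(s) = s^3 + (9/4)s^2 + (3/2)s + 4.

59/16

f'(s) = 3s^2 + (9/2)s + 3/2. Setting f'(s) = 0 gives s ∈ {-1, -1/2}.
Second-derivative test with f''(s) = 6s + 9/2: f''(-1) = -3/2 < 0 ⇒ local maximum; f''(-1/2) = 3/2 > 0 ⇒ local minimum.
So the local minimum value is f(-1/2) = 59/16.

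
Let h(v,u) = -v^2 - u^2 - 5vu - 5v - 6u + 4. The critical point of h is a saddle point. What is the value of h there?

173/21

∂h/∂v = -2v - 5u - 5 = 0 and ∂h/∂u = -5v - 2u - 6 = 0, so (v, u) = (-20/21, -13/21).
The Hessian has h_{vv} = -2, h_{uu} = -2, h_{vu} = -5, giving D = -21 < 0, so the point is a saddle point.
h(-20/21, -13/21) = 173/21.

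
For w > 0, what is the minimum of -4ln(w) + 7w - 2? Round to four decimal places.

4.2385

P'(w) = -4/w + 7 = 0 gives w = 4/7.
P''(w) = 4/w², which is positive for w > 0, so this is a local minimum.
P(4/7) = -4·ln(4/7) + 4 - 2 ≈ 4.2385.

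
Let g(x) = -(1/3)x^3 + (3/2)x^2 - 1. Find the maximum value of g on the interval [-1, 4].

7/2

g'(x) = -x^2 + 3x, which vanishes at x = 0 and x = 3.
Compare values at every candidate in [-1, 4]: g(-1) = 5/6,  g(0) = -1,  g(3) = 7/2,  g(4) = 5/3.
The maximum over the interval is 7/2, attained at x = 3.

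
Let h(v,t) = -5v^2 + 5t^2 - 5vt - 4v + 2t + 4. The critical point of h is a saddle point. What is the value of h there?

104/25

∂h/∂v = -10v - 5t - 4 = 0 and ∂h/∂t = -5v + 10t + 2 = 0, so (v, t) = (-6/25, -8/25).
The Hessian has h_{vv} = -10, h_{tt} = 10, h_{vt} = -5, giving D = -125 < 0, so the point is a saddle point.
h(-6/25, -8/25) = 104/25.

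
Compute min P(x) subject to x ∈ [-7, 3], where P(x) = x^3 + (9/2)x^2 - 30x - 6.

The derivative is 3x^2 + 9x - 30, which vanishes at x = -5 and x = 2.
Evaluating at the critical points and endpoints: P(-7) = 163/2; P(-5) = 263/2; P(2) = -40; P(3) = -57/2.
So the minimum is P(2) = -40.

-40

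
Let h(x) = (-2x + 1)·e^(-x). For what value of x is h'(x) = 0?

3/2

h'(x) = (-2)·e^(-x) + (-2x + 1)·(-1)·e^(-x) = (2x - 3)·e^(-x). Since e^(-x) > 0, the only critical point is x = 3/2.
h''(3/2) has the same sign as 2 > 0, so this is a local minimum.
h(3/2) = (-2)·e^(-3/2) ≈ -0.4463.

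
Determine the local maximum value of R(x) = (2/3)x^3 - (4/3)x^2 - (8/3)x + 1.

161/81

R'(x) = 2x^2 - (8/3)x - 8/3 = 0 at x = -2/3, 2.
Second-derivative test with R''(x) = 4x - 8/3: R''(-2/3) = -16/3 < 0 ⇒ local maximum; R''(2) = 16/3 > 0 ⇒ local minimum.
So the local maximum value is R(-2/3) = 161/81.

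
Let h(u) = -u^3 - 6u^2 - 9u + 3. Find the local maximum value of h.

h'(u) = -3u^2 - 12u - 9 = 0 at u = -3, -1.
Since h''(u) = -6u - 12, we get h''(-3) = 6 > 0 ⇒ local minimum; h''(-1) = -6 < 0 ⇒ local maximum.
Thus h has its local maximum at u = -1, with value 7.

7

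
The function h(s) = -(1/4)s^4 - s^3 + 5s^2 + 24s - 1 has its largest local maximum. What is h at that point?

275/4

h'(s) = -s^3 - 3s^2 + 10s + 24 = 0 at s = -4, -2, 3.
Since h''(s) = -3s^2 - 6s + 10, we get h''(-4) = -14 < 0 ⇒ local maximum; h''(-2) = 10 > 0 ⇒ local minimum; h''(3) = -35 < 0 ⇒ local maximum.
Thus h has its largest local maximum at s = 3, with value 275/4.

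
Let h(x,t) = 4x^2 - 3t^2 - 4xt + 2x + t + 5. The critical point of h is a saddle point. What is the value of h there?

∂h/∂x = 8x - 4t + 2 = 0 and ∂h/∂t = -4x - 6t + 1 = 0, so (x, t) = (-1/8, 1/4).
The Hessian has h_{xx} = 8, h_{tt} = -6, h_{xt} = -4, giving D = -64 < 0, so the point is a saddle point.
h(-1/8, 1/4) = 5.

5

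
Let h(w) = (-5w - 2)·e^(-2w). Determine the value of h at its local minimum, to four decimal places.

By the product rule, h'(w) = (10w - 1)·e^(-2w). Since e^(-2w) > 0, the only critical point is w = 1/10.
h''(1/10) has the same sign as 10 > 0, so this is a local minimum.
h(1/10) = (-5/2)·e^(-1/5) ≈ -2.0468.

-2.0468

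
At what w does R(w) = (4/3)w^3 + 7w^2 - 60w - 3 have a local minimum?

Critical points: R'(w) = 4w^2 + 14w - 60 vanishes at w = -6, 5/2.
Second-derivative test with R''(w) = 8w + 14: R''(-6) = -34 < 0 ⇒ local maximum; R''(5/2) = 34 > 0 ⇒ local minimum.
The local minimum is R(5/2) = -1061/12.

5/2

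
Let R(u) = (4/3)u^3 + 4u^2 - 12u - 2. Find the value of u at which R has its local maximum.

R'(u) = 4u^2 + 8u - 12. Setting R'(u) = 0 gives u ∈ {-3, 1}.
R''(u) = 8u + 8. R''(-3) = -16 < 0 ⇒ local maximum; R''(1) = 16 > 0 ⇒ local minimum.
Thus R has its local maximum at u = -3, with value 34.

-3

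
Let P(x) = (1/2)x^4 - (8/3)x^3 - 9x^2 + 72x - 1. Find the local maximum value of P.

205/2

P'(x) = 2x^3 - 8x^2 - 18x + 72 = 0 at x = -3, 3, 4.
Since P''(x) = 6x^2 - 16x - 18, we get P''(-3) = 84 > 0 ⇒ local minimum; P''(3) = -12 < 0 ⇒ local maximum; P''(4) = 14 > 0 ⇒ local minimum.
The local maximum is P(3) = 205/2.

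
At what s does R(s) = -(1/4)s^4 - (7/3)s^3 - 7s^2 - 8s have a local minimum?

-2

R'(s) = -s^3 - 7s^2 - 14s - 8. Setting R'(s) = 0 gives s ∈ {-4, -2, -1}.
R''(s) = -3s^2 - 14s - 14. R''(-4) = -6 < 0 ⇒ local maximum; R''(-2) = 2 > 0 ⇒ local minimum; R''(-1) = -3 < 0 ⇒ local maximum.
So the local minimum value is R(-2) = 8/3.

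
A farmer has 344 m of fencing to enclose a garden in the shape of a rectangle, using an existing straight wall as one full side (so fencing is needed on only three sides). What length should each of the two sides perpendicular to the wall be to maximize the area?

86

Let the sides perpendicular to the wall have length x and the parallel side y, so 2x + y = 344 and the area is A = xy = x(344 − 2x).
A'(x) = 344 − 4x = 0 gives x = 86, and A''(x) = −4 < 0 confirms a maximum.
Then y = 344 − 2·86 = 172 and A = 14792.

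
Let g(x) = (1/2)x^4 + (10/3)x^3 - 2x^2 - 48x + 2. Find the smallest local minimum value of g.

-202/3

g'(x) = 2x^3 + 10x^2 - 4x - 48. Setting g'(x) = 0 gives x ∈ {-4, -3, 2}.
g''(x) = 6x^2 + 20x - 4. g''(-4) = 12 > 0 ⇒ local minimum; g''(-3) = -10 < 0 ⇒ local maximum; g''(2) = 60 > 0 ⇒ local minimum.
Thus g has its smallest local minimum at x = 2, with value -202/3.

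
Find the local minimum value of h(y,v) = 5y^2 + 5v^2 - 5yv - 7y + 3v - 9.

-172/15

∂h/∂y = 10y - 5v - 7 = 0 and ∂h/∂v = -5y + 10v + 3 = 0, so (y, v) = (11/15, 1/15).
The Hessian has h_{yy} = 10, h_{vv} = 10, h_{yv} = -5, giving D = 75 > 0 with h_{yy} > 0, so the point is a local minimum.
h(11/15, 1/15) = -172/15.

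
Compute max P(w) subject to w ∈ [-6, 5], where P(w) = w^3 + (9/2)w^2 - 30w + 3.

281/2

The derivative is 3w^2 + 9w - 30, which vanishes at w = -5 and w = 2.
Compare values at every candidate in [-6, 5]: P(-6) = 129; P(-5) = 281/2; P(2) = -31; P(5) = 181/2.
So the maximum is P(-5) = 281/2.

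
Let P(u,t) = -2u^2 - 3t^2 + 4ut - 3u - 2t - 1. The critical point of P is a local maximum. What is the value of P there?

∂P/∂u = -4u + 4t - 3 = 0 and ∂P/∂t = 4u - 6t - 2 = 0, so (u, t) = (-13/4, -5/2).
The Hessian has P_{uu} = -4, P_{tt} = -6, P_{ut} = 4, giving D = 8 > 0 with P_{uu} < 0, so the point is a local maximum.
P(-13/4, -5/2) = 51/8.

51/8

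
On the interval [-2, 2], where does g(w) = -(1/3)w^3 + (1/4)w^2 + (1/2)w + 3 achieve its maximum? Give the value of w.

Differentiating, g'(w) = -w^2 + (1/2)w + 1/2; which vanishes at w = -1/2 and w = 1.
Compare values at every candidate in [-2, 2]: g(-2) = 17/3, g(-1/2) = 137/48, g(1) = 41/12, g(2) = 7/3.
So the maximum is g(-2) = 17/3.

-2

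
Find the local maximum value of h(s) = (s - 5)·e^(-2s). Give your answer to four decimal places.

By the product rule, h'(s) = (-2s + 11)·e^(-2s). Since e^(-2s) > 0, the only critical point is s = 11/2.
h''(11/2) has the same sign as -2 < 0, so this is a local maximum.
h(11/2) = (1/2)·e^(-11) ≈ 0.0000.

0.0000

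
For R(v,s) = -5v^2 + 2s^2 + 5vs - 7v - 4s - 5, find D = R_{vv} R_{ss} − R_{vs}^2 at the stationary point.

-65

∂R/∂v = -10v + 5s - 7 = 0 and ∂R/∂s = 5v + 4s - 4 = 0, so (v, s) = (-8/65, 15/13).
The Hessian has R_{vv} = -10, R_{ss} = 4, R_{vs} = 5, giving D = -65 < 0, so the point is a saddle point.
D = (-10)·(4) − (5)^2 = -65.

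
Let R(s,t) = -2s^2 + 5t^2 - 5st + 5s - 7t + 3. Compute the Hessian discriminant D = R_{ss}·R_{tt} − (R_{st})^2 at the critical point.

-65

∂R/∂s = -4s - 5t + 5 = 0 and ∂R/∂t = -5s + 10t - 7 = 0, so (s, t) = (3/13, 53/65).
The Hessian has R_{ss} = -4, R_{tt} = 10, R_{st} = -5, giving D = -65 < 0, so the point is a saddle point.
D = (-4)·(10) − (-5)^2 = -65.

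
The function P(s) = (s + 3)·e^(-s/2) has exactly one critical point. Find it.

Differentiating with the product rule gives P'(s) = (-(1/2)s - 1/2)·e^(-s/2). Since e^(-s/2) > 0, the only critical point is s = -1.
P''(-1) has the same sign as -1/2 < 0, so this is a local maximum.
P(-1) = (2)·e^(1/2) ≈ 3.2974.

-1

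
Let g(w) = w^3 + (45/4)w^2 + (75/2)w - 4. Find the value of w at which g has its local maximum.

-5

g'(w) = 3w^2 + (45/2)w + 75/2 = 0 at w = -5, -5/2.
Second-derivative test with g''(w) = 6w + 45/2: g''(-5) = -15/2 < 0 ⇒ local maximum; g''(-5/2) = 15/2 > 0 ⇒ local minimum.
Thus g has its local maximum at w = -5, with value -141/4.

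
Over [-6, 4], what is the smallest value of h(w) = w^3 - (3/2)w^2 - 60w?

h'(w) = 3w^2 - 3w - 60, whose only zero in [-6, 4] is w = -4.
Candidates: h(-6) = 90,  h(-4) = 152,  h(4) = -200.
So the minimum is h(4) = -200.

-200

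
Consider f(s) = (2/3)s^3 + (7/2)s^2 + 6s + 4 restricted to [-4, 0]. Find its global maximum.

4

f'(s) = 2s^2 + 7s + 6, which vanishes at s = -2 and s = -3/2.
Compare values at every candidate in [-4, 0]: f(-4) = -20/3, f(-2) = 2/3, f(-3/2) = 5/8, f(0) = 4.
The maximum over the interval is 4, attained at s = 0.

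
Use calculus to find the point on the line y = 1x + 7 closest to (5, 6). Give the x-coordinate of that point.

2

Minimize D(x)^2 = (x - 5)^2 + (x + 1)^2.
d/dx[D^2] = 2(x - 5) + 2·1·(x + 1) = 0 ⇒ x = 2.
Then y = 9 and the distance is √(18) ≈ 4.2426.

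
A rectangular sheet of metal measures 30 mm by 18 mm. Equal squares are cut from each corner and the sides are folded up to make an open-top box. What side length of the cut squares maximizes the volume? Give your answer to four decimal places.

With cut size x, the volume is V(x) = x(30 − 2x)(18 − 2x) for 0 < x < 9.
V'(x) = 12x^2 − 192x + 540. Setting V'(x) = 0 gives x ≈ 3.6411 (the root in (0, 9)).
V''(x) = 24x − 192 is negative there, so this is the maximum; V ≈ 886.5526.

3.6411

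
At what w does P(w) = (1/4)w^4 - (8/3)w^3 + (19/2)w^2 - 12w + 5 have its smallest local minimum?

P'(w) = w^3 - 8w^2 + 19w - 12 = 0 at w = 1, 3, 4.
P''(w) = 3w^2 - 16w + 19. P''(1) = 6 > 0 ⇒ local minimum; P''(3) = -2 < 0 ⇒ local maximum; P''(4) = 3 > 0 ⇒ local minimum.
Thus P has its smallest local minimum at w = 1, with value 1/12.

1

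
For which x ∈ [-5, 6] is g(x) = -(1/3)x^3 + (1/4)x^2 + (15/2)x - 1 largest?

3

The derivative is -x^2 + (1/2)x + 15/2, which vanishes at x = -5/2 and x = 3.
Compare values at every candidate in [-5, 6]: g(-5) = 113/12; g(-5/2) = -623/48; g(3) = 59/4; g(6) = -19.
Hence the absolute maximum is 59/4 at x = 3.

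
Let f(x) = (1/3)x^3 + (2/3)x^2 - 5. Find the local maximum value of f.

-373/81

f'(x) = x^2 + (4/3)x. Setting f'(x) = 0 gives x ∈ {-4/3, 0}.
Since f''(x) = 2x + 4/3, we get f''(-4/3) = -4/3 < 0 ⇒ local maximum; f''(0) = 4/3 > 0 ⇒ local minimum.
Thus f has its local maximum at x = -4/3, with value -373/81.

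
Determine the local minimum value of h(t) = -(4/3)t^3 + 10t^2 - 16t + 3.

-13/3

h'(t) = -4t^2 + 20t - 16 = 0 at t = 1, 4.
Second-derivative test with h''(t) = -8t + 20: h''(1) = 12 > 0 ⇒ local minimum; h''(4) = -12 < 0 ⇒ local maximum.
The local minimum is h(1) = -13/3.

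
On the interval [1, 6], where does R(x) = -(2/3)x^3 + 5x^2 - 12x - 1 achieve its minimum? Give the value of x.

6

Differentiating, R'(x) = -2x^2 + 10x - 12; which vanishes at x = 2 and x = 3.
Evaluating at the critical points and endpoints: R(1) = -26/3,  R(2) = -31/3,  R(3) = -10,  R(6) = -37.
So the minimum is R(6) = -37.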